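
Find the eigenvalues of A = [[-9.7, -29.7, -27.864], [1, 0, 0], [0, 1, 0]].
Eigenvalues solve det(λI - A) = 0.
Characteristic polynomial: λ^3 + 9.7*λ^2 + 29.7*λ + 27.864 = 0.
Factor: (λ + 4.3)(λ + 3.6)(λ + 1.8) = 0.
Roots: -1.8, -3.6, -4.3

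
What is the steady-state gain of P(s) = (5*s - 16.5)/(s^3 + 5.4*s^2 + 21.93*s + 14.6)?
DC gain = P(0) = num(0)/den(0) = -16.5/14.6 = -1.13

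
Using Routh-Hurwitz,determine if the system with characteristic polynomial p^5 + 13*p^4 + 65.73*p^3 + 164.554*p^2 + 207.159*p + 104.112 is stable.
Routh array:
p^5: [1, 65.73, 207.159]; p^4: [13, 164.554, 104.112]; p^3: [53.072, 199.15]; p^2: [115.772, 104.112]; p^1: [151.424]; p^0: [104.112]
First column: [1, 13, 53.072, 115.772, 151.424, 104.112]. Sign changes = 0.
Yes, stable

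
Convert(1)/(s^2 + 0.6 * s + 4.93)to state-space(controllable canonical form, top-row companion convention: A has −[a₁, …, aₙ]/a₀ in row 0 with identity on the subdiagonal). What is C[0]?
Reachable canonical form: C = numerator coefficients (right-aligned, zero-padded to length n).
num = 1, C = [[0, 1]].
C[0] = 0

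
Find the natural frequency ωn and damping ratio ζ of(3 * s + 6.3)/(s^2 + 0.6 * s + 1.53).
Underdamped: complex pole -0.3 + 1.2j. ωn = |pole| = 1.237, ζ = -Re(pole)/ωn = 0.2425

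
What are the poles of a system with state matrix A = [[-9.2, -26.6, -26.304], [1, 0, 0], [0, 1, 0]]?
Eigenvalues solve det(λI - A) = 0.
Characteristic polynomial: λ^3 + 9.2*λ^2 + 26.6*λ + 26.304 = 0.
Factor: (λ + 4.8)(λ^2 + 4.4*λ + 5.48) = 0.
Roots: -2.2 + 0.8j, -2.2 - 0.8j, -4.8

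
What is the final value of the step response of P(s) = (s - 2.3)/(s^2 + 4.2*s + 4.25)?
FVT: lim_{t→∞} y(t) = lim_{s→0} s*Y(s) where Y(s) = P(s)/s.
= lim_{s→0} P(s) = P(0) = num(0)/den(0) = -2.3/4.25 = -0.5412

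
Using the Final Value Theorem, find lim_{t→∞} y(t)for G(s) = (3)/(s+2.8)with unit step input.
FVT: lim_{t→∞} y(t) = lim_{s→0} s*Y(s) where Y(s) = G(s)/s.
= lim_{s→0} G(s) = G(0) = num(0)/den(0) = 3/2.8 = 1.071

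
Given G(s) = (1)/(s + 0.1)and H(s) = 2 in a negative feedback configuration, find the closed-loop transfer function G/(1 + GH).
Closed-loop T = G/(1+GH).
Numerator: G_num * H_den = 1.
Denominator: G_den * H_den + G_num * H_num = (s + 0.1) + (2) = s + 2.1.
T(s) = (1)/(s + 2.1)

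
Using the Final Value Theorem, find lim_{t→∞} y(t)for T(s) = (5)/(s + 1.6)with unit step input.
FVT: lim_{t→∞} y(t) = lim_{s→0} s*Y(s) where Y(s) = T(s)/s.
= lim_{s→0} T(s) = T(0) = num(0)/den(0) = 5/1.6 = 3.125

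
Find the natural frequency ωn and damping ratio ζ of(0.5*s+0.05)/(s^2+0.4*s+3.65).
Underdamped: complex pole -0.2 + 1.9j. ωn = |pole| = 1.91, ζ = -Re(pole)/ωn = 0.1047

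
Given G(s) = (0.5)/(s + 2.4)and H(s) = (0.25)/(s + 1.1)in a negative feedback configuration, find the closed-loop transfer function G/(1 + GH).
Closed-loop T = G/(1+GH).
Numerator: G_num * H_den = 0.5*s + 0.55.
Denominator: G_den * H_den + G_num * H_num = (s^2 + 3.5*s + 2.64) + (0.125) = s^2 + 3.5*s + 2.765.
T(s) = (0.5*s + 0.55)/(s^2 + 3.5*s + 2.765)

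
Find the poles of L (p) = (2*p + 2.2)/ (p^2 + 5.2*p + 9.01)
Set denominator = 0: p^2 + 5.2*p + 9.01 = 0 → Poles: -2.6 + 1.5j, -2.6 - 1.5j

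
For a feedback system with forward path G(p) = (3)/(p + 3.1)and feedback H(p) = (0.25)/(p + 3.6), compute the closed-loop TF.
Closed-loop T = G/(1+GH).
Numerator: G_num * H_den = 3*p + 10.8.
Denominator: G_den * H_den + G_num * H_num = (p^2 + 6.7*p + 11.16) + (0.75) = p^2 + 6.7*p + 11.91.
T(p) = (3*p + 10.8)/(p^2 + 6.7*p + 11.91)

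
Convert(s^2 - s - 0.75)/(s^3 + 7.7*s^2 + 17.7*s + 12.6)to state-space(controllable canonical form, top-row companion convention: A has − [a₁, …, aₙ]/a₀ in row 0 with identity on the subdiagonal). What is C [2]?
Reachable canonical form: C = numerator coefficients (right-aligned, zero-padded to length n).
num = s^2 - s - 0.75, C = [[1, -1, -0.75]].
C[2] = -0.75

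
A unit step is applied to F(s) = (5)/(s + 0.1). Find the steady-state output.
FVT: lim_{t→∞} y(t) = lim_{s→0} s*Y(s) where Y(s) = F(s)/s.
= lim_{s→0} F(s) = F(0) = num(0)/den(0) = 5/0.1 = 50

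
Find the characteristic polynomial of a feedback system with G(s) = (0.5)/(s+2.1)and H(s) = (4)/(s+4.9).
Characteristic poly = G_den * H_den + G_num * H_num = (s^2 + 7*s + 10.29) + (2) = s^2 + 7*s + 12.29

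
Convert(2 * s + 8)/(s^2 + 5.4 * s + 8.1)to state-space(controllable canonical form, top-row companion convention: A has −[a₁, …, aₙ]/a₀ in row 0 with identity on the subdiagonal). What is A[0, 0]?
Reachable canonical form for den = s^2 + 5.4*s + 8.1: top row of A = -[a₁,a₂,...,aₙ]/a₀, ones on the subdiagonal, zeros elsewhere.
A = [[-5.4, -8.1], [1, 0]].
A[0,0] = -5.4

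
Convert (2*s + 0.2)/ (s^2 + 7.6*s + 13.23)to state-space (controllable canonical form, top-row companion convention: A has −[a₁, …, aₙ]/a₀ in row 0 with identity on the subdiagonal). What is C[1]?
Reachable canonical form: C = numerator coefficients (right-aligned, zero-padded to length n).
num = 2*s + 0.2, C = [[2, 0.2]].
C[1] = 0.2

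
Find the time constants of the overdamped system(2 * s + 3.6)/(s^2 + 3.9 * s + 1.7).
Overdamped: real poles at -3.4, -0.5. τ = -1/pole → τ₁ = 0.2941, τ₂ = 2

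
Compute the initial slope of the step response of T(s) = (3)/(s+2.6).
IVT: y'(0⁺) = lim_{s→∞} s²·Y(s) = lim_{s→∞} s·T(s).
deg(num) = 0, deg(den) = 1, relative degree = 1, so s·T(s) → (leading num)/(leading den) = 3/1 = 3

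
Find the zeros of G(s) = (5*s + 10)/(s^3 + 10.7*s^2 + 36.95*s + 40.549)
Set numerator = 0: 5*s + 10 = 0 → Zeros: -2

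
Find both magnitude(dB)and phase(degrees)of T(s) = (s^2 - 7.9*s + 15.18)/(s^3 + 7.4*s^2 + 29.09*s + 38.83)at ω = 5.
Substitute s = j*5: T(j5) = 0.028811 + 0.274264j.
|T| = 20*log₁₀(sqrt(Re²+Im²)) = -11.19 dB.
∠T = atan2(Im, Re) = 84.00° (principal value).
Summing the individual angle contributions Σ∠(j5 − zᵢ) − Σ∠(j5 − pₖ) over the 2 zero(s) and 3 pole(s), each followed continuously from ω = 0 (DC phase referenced to (−180°, 180°]), gives -276.00°, i.e. the principal value - 360°. Continuous Bode phase = -276.00°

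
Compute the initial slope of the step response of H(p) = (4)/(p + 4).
IVT: y'(0⁺) = lim_{p→∞} p²·Y(p) = lim_{p→∞} p·H(p).
deg(num) = 0, deg(den) = 1, relative degree = 1, so p·H(p) → (leading num)/(leading den) = 4/1 = 4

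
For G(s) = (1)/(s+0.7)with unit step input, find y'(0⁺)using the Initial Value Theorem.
IVT: y'(0⁺) = lim_{s→∞} s²·Y(s) = lim_{s→∞} s·G(s).
deg(num) = 0, deg(den) = 1, relative degree = 1, so s·G(s) → (leading num)/(leading den) = 1/1 = 1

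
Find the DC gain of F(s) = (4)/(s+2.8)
DC gain = F(0) = num(0)/den(0) = 4/2.8 = 1.429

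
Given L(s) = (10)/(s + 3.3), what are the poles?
Set denominator = 0: s + 3.3 = 0 → Poles: -3.3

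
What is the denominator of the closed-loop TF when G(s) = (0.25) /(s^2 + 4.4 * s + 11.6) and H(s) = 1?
Characteristic poly = G_den * H_den + G_num * H_num = (s^2 + 4.4*s + 11.6) + (0.25) = s^2 + 4.4*s + 11.85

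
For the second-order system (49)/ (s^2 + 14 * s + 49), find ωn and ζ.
Standard form: ωn²/(s²+2ζωn·s+ωn²).
const=49=ωn² → ωn=7, s coeff=14=2ζωn → ζ=1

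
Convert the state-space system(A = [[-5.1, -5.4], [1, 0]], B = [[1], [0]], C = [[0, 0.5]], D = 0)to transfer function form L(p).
L(p) = C(pI - A)⁻¹B + D.
Characteristic polynomial det(pI - A) = p^2 + 5.1*p + 5.4.
Numerator from C·adj(pI-A)·B + D·det(pI-A) = 0.5.
L(p) = (0.5)/(p^2 + 5.1*p + 5.4)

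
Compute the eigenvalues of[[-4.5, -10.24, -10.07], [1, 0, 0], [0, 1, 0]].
Eigenvalues solve det(λI - A) = 0.
Characteristic polynomial: λ^3 + 4.5*λ^2 + 10.24*λ + 10.07 = 0.
Factor: (λ + 1.9)(λ^2 + 2.6*λ + 5.3) = 0.
Roots: -1.3 + 1.9j, -1.3 - 1.9j, -1.9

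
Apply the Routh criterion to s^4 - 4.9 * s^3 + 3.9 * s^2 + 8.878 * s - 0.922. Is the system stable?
Routh array:
s^4: [1, 3.9, -0.922]; s^3: [-4.9, 8.878]; s^2: [5.71184, -0.922]; s^1: [8.08705]; s^0: [-0.922]
First column: [1, -4.9, 5.71184, 8.08705, -0.922]. Sign changes = 3.
No, unstable (3 RHP root(s))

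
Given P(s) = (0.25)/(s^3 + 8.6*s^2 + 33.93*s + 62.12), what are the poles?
Set denominator = 0: s^3 + 8.6*s^2 + 33.93*s + 62.12 = (s + 4)(s^2 + 4.6*s + 15.53) = 0 → Poles: -2.3 + 3.2j, -2.3 - 3.2j, -4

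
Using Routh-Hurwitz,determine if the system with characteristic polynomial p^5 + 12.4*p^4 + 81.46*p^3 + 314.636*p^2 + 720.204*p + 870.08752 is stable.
Routh array:
p^5: [1, 81.46, 720.204]; p^4: [12.4, 314.636, 870.08752]; p^3: [56.0861, 650.036]; p^2: [170.921, 870.08752]; p^1: [364.524]; p^0: [870.08752]
First column: [1, 12.4, 56.0861, 170.921, 364.524, 870.08752]. Sign changes = 0.
Yes, stable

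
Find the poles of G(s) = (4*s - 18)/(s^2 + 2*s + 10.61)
Set denominator = 0: s^2 + 2*s + 10.61 = 0 → Poles: -1 + 3.1j, -1 - 3.1j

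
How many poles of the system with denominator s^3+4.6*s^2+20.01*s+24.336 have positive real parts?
s^3 + 4.6*s^2 + 20.01*s + 24.336 = (s + 1.6)(s^2 + 3*s + 15.21). Poles: -1.5 + 3.6j, -1.5 - 3.6j, -1.6. RHP poles (Re>0): 0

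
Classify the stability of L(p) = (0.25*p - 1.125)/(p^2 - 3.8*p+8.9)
Denominator: p^2 - 3.8*p + 8.9. Poles: 1.9 + 2.3j, 1.9 - 2.3j. Unstable (2 pole(s) in RHP)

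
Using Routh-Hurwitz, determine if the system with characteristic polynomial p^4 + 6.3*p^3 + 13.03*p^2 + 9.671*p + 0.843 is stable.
Routh array:
p^4: [1, 13.03, 0.843]; p^3: [6.3, 9.671]; p^2: [11.4949, 0.843]; p^1: [9.20898]; p^0: [0.843]
First column: [1, 6.3, 11.4949, 9.20898, 0.843]. Sign changes = 0.
Yes, stable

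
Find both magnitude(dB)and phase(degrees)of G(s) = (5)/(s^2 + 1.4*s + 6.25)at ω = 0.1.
Substitute s = j*0.1: G(j0.1) = 0.800879 - 0.0179684j.
|G| = 20*log₁₀(sqrt(Re²+Im²)) = -1.93 dB.
∠G = atan2(Im, Re) = -1.29°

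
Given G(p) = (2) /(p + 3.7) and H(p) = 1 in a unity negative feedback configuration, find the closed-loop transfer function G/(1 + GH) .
Closed-loop T = G/(1+GH).
Numerator: G_num * H_den = 2.
Denominator: G_den * H_den + G_num * H_num = (p + 3.7) + (2) = p + 5.7.
T(p) = (2)/(p + 5.7)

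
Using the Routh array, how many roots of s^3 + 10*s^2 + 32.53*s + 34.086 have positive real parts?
Routh array:
s^3: [1, 32.53]; s^2: [10, 34.086]; s^1: [29.1214]; s^0: [34.086]
First column: [1, 10, 29.1214, 34.086]. Sign changes = RHP roots = 0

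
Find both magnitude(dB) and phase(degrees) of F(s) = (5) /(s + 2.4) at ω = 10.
Substitute s = j*10: F(j10) = 0.113464 - 0.472769j.
|F| = 20*log₁₀(sqrt(Re²+Im²)) = -6.26 dB.
∠F = atan2(Im, Re) = -76.50°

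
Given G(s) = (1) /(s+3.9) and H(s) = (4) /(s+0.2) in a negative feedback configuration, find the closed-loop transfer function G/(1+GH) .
Closed-loop T = G/(1+GH).
Numerator: G_num * H_den = s + 0.2.
Denominator: G_den * H_den + G_num * H_num = (s^2 + 4.1*s + 0.78) + (4) = s^2 + 4.1*s + 4.78.
T(s) = (s + 0.2)/(s^2 + 4.1*s + 4.78)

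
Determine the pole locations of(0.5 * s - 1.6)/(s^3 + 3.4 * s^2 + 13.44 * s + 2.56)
Set denominator = 0: s^3 + 3.4*s^2 + 13.44*s + 2.56 = (s + 0.2)(s^2 + 3.2*s + 12.8) = 0 → Poles: -0.2, -1.6 + 3.2j, -1.6 - 3.2j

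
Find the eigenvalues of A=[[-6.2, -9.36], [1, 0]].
Eigenvalues solve det(λI - A) = 0.
Characteristic polynomial: λ^2 + 6.2*λ + 9.36 = 0.
Factor: (λ + 2.6)(λ + 3.6) = 0.
Roots: -2.6, -3.6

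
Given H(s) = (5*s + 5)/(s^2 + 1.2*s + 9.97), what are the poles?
Set denominator = 0: s^2 + 1.2*s + 9.97 = 0 → Poles: -0.6 + 3.1j, -0.6 - 3.1j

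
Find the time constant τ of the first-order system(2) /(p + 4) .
First-order system: τ = -1/pole. Pole = -4. τ = -1/(-4) = 0.25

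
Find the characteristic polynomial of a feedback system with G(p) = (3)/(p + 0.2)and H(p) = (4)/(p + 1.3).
Characteristic poly = G_den * H_den + G_num * H_num = (p^2 + 1.5*p + 0.26) + (12) = p^2 + 1.5*p + 12.26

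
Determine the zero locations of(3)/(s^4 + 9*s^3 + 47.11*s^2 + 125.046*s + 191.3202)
Numerator is a nonzero constant (3) → Zeros: none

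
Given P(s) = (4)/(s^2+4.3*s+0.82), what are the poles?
Set denominator = 0: s^2 + 4.3*s + 0.82 = (s + 4.1)(s + 0.2) = 0 → Poles: -0.2, -4.1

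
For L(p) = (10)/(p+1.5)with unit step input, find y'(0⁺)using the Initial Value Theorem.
IVT: y'(0⁺) = lim_{p→∞} p²·Y(p) = lim_{p→∞} p·L(p).
deg(num) = 0, deg(den) = 1, relative degree = 1, so p·L(p) → (leading num)/(leading den) = 10/1 = 10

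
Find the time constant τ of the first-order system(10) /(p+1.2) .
First-order system: τ = -1/pole. Pole = -1.2. τ = -1/(-1.2) = 0.8333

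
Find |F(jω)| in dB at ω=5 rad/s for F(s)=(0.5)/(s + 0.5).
Substitute s = j*5: F(j5) = 0.00990099 - 0.0990099j.
|F(j5)| = sqrt(Re² + Im²) = 0.0995.
20*log₁₀(0.0995) = -20.04 dB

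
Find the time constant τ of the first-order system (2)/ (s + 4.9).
First-order system: τ = -1/pole. Pole = -4.9. τ = -1/(-4.9) = 0.2041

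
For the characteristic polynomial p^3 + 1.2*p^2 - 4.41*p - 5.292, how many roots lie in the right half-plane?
Factor: p^3 + 1.2*p^2 - 4.41*p - 5.292 = (p - 2.1)(p + 1.2)(p + 2.1).
Roots: -1.2, -2.1, 2.1.
RHP roots (Re>0): 1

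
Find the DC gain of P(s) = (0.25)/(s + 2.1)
DC gain = P(0) = num(0)/den(0) = 0.25/2.1 = 0.119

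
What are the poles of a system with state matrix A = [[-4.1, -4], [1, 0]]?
Eigenvalues solve det(λI - A) = 0.
Characteristic polynomial: λ^2 + 4.1*λ + 4 = 0.
Factor: (λ + 2.5)(λ + 1.6) = 0.
Roots: -1.6, -2.5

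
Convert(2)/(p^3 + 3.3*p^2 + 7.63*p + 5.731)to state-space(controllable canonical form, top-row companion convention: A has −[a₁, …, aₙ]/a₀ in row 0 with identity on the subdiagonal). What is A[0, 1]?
Reachable canonical form for den = p^3 + 3.3*p^2 + 7.63*p + 5.731: top row of A = -[a₁,a₂,...,aₙ]/a₀, ones on the subdiagonal, zeros elsewhere.
A = [[-3.3, -7.63, -5.731], [1, 0, 0], [0, 1, 0]].
A[0,1] = -7.63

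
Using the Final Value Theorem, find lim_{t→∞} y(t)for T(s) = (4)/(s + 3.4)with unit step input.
FVT: lim_{t→∞} y(t) = lim_{s→0} s*Y(s) where Y(s) = T(s)/s.
= lim_{s→0} T(s) = T(0) = num(0)/den(0) = 4/3.4 = 1.176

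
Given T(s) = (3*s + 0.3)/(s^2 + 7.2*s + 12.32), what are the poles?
Set denominator = 0: s^2 + 7.2*s + 12.32 = (s + 2.8)(s + 4.4) = 0 → Poles: -2.8, -4.4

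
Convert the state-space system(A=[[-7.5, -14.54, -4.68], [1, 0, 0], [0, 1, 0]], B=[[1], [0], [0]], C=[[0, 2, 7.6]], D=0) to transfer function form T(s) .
T(s) = C(sI - A)⁻¹B + D.
Characteristic polynomial det(sI - A) = s^3 + 7.5*s^2 + 14.54*s + 4.68.
Numerator from C·adj(sI-A)·B + D·det(sI-A) = 2*s + 7.6.
T(s) = (2*s + 7.6)/(s^3 + 7.5*s^2 + 14.54*s + 4.68)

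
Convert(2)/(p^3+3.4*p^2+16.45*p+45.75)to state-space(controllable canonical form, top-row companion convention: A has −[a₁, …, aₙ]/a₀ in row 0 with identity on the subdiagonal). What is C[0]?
Reachable canonical form: C = numerator coefficients (right-aligned, zero-padded to length n).
num = 2, C = [[0, 0, 2]].
C[0] = 0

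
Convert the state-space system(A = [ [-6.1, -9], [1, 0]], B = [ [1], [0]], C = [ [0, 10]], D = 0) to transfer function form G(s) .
G(s) = C(sI - A)⁻¹B + D.
Characteristic polynomial det(sI - A) = s^2 + 6.1*s + 9.
Numerator from C·adj(sI-A)·B + D·det(sI-A) = 10.
G(s) = (10)/(s^2 + 6.1*s + 9)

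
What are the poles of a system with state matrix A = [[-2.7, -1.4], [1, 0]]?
Eigenvalues solve det(λI - A) = 0.
Characteristic polynomial: λ^2 + 2.7*λ + 1.4 = 0.
Factor: (λ + 2)(λ + 0.7) = 0.
Roots: -0.7, -2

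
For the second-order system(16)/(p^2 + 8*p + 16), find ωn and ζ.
Standard form: ωn²/(p²+2ζωn·p+ωn²).
const=16=ωn² → ωn=4, p coeff=8=2ζωn → ζ=1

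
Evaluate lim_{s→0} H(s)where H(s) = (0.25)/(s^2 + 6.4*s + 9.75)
DC gain = H(0) = num(0)/den(0) = 0.25/9.75 = 0.02564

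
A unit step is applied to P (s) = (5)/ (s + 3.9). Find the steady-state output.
FVT: lim_{t→∞} y(t) = lim_{s→0} s*Y(s) where Y(s) = P(s)/s.
= lim_{s→0} P(s) = P(0) = num(0)/den(0) = 5/3.9 = 1.282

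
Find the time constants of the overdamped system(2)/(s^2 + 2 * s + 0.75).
Overdamped: real poles at -1.5, -0.5. τ = -1/pole → τ₁ = 0.6667, τ₂ = 2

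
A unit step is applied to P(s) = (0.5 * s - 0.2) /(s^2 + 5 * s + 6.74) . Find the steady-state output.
FVT: lim_{t→∞} y(t) = lim_{s→0} s*Y(s) where Y(s) = P(s)/s.
= lim_{s→0} P(s) = P(0) = num(0)/den(0) = -0.2/6.74 = -0.02967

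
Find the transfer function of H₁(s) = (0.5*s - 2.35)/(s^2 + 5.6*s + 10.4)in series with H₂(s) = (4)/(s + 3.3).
Series: H = H₁ · H₂ = (n₁·n₂)/(d₁·d₂).
Num: n₁·n₂ = 2*s - 9.4. Den: d₁·d₂ = s^3 + 8.9*s^2 + 28.88*s + 34.32.
H(s) = (2*s - 9.4)/(s^3 + 8.9*s^2 + 28.88*s + 34.32)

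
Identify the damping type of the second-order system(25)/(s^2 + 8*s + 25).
Standard form: ωn²/(s²+2ζωn·s+ωn²) gives ωn=5, ζ=0.8.
Underdamped (ζ = 0.8 < 1)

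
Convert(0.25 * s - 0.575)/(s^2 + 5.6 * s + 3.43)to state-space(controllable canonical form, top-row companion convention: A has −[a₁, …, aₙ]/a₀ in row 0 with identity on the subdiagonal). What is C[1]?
Reachable canonical form: C = numerator coefficients (right-aligned, zero-padded to length n).
num = 0.25*s - 0.575, C = [[0.25, -0.575]].
C[1] = -0.575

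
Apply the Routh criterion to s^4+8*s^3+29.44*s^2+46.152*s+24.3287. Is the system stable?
Routh array:
s^4: [1, 29.44, 24.3287]; s^3: [8, 46.152]; s^2: [23.671, 24.3287]; s^1: [37.9297]; s^0: [24.3287]
First column: [1, 8, 23.671, 37.9297, 24.3287]. Sign changes = 0.
Yes, stable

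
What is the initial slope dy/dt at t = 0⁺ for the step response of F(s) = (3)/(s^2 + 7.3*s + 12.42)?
IVT: y'(0⁺) = lim_{s→∞} s²·Y(s) = lim_{s→∞} s·F(s).
deg(num) = 0, deg(den) = 2, relative degree = 2 ≥ 2, so s·F(s) → 0. Initial slope = 0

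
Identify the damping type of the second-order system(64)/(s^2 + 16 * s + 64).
Standard form: ωn²/(s²+2ζωn·s+ωn²) gives ωn=8, ζ=1.
Critically damped (ζ = 1)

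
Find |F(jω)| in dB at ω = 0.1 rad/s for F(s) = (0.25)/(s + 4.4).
Substitute s = j*0.1: F(j0.1) = 0.0567888 - 0.00129066j.
|F(j0.1)| = sqrt(Re² + Im²) = 0.0568.
20*log₁₀(0.0568) = -24.91 dB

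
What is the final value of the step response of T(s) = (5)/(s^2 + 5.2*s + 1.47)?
FVT: lim_{t→∞} y(t) = lim_{s→0} s*Y(s) where Y(s) = T(s)/s.
= lim_{s→0} T(s) = T(0) = num(0)/den(0) = 5/1.47 = 3.401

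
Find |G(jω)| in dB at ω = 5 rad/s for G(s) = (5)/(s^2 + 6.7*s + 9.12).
Substitute s = j*5: G(j5) = -0.0577696 - 0.121869j.
|G(j5)| = sqrt(Re² + Im²) = 0.1349.
20*log₁₀(0.1349) = -17.40 dB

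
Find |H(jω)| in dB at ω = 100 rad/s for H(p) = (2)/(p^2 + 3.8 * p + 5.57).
Substitute p = j*100: H(j100) = -0.000199823 - 7.59749e-06j.
|H(j100)| = sqrt(Re² + Im²) = 0.0002.
20*log₁₀(0.0002) = -73.98 dB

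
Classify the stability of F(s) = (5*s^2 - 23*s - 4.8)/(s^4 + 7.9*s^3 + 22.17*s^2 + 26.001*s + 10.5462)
Denominator: s^4 + 7.9*s^3 + 22.17*s^2 + 26.001*s + 10.5462 = (s + 2.1)(s + 1.8)(s + 3.1)(s + 0.9). Poles: -0.9, -1.8, -2.1, -3.1. Stable (all poles in LHP)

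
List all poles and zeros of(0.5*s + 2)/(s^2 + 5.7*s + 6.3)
Set denominator = 0: s^2 + 5.7*s + 6.3 = (s + 4.2)(s + 1.5) = 0 → Poles: -1.5, -4.2
Set numerator = 0: 0.5*s + 2 = 0 → Zeros: -4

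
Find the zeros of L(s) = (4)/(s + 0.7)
Numerator is a nonzero constant (4) → Zeros: none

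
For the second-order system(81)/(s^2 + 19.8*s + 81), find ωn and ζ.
Standard form: ωn²/(s²+2ζωn·s+ωn²).
const=81=ωn² → ωn=9, s coeff=19.8=2ζωn → ζ=1.1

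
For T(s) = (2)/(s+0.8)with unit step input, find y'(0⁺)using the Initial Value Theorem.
IVT: y'(0⁺) = lim_{s→∞} s²·Y(s) = lim_{s→∞} s·T(s).
deg(num) = 0, deg(den) = 1, relative degree = 1, so s·T(s) → (leading num)/(leading den) = 2/1 = 2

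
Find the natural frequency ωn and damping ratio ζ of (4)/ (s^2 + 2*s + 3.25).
Underdamped: complex pole -1 + 1.5j. ωn = |pole| = 1.803, ζ = -Re(pole)/ωn = 0.5547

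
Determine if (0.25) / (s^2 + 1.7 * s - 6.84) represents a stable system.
Denominator: s^2 + 1.7*s - 6.84 = (s - 1.9)(s + 3.6). Poles: -3.6, 1.9. All Re(p)<0: No (unstable)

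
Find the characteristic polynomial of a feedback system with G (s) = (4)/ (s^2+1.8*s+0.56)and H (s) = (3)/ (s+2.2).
Characteristic poly = G_den * H_den + G_num * H_num = (s^3 + 4*s^2 + 4.52*s + 1.232) + (12) = s^3 + 4*s^2 + 4.52*s + 13.232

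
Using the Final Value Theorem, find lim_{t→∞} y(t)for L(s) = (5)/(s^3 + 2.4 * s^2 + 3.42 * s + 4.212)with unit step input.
FVT: lim_{t→∞} y(t) = lim_{s→0} s*Y(s) where Y(s) = L(s)/s.
= lim_{s→0} L(s) = L(0) = num(0)/den(0) = 5/4.212 = 1.187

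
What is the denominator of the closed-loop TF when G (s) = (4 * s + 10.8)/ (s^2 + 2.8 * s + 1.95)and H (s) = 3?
Characteristic poly = G_den * H_den + G_num * H_num = (s^2 + 2.8*s + 1.95) + (12*s + 32.4) = s^2 + 14.8*s + 34.35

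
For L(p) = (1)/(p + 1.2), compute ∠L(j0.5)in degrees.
Substitute p = j*0.5: L(j0.5) = 0.710059 - 0.295858j.
∠L(j0.5) = atan2(Im, Re) = atan2(-0.295858, 0.710059) = -22.62°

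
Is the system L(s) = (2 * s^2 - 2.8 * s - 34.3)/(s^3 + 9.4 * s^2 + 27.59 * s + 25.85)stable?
Denominator: s^3 + 9.4*s^2 + 27.59*s + 25.85 = (s + 4.7)(s + 2.5)(s + 2.2). Poles: -2.2, -2.5, -4.7. All Re(p)<0: Yes (stable)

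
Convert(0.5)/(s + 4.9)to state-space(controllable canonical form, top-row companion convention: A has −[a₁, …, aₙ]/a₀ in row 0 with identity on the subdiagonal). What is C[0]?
Reachable canonical form: C = numerator coefficients (right-aligned, zero-padded to length n).
num = 0.5, C = [[0.5]].
C[0] = 0.5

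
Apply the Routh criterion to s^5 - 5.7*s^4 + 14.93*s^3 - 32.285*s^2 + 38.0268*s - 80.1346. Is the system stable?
Routh array:
s^5: [1, 14.93, 38.0268]; s^4: [-5.7, -32.285, -80.1346]; s^3: [9.26596, 23.9681]; s^2: [-17.5409, -80.1346]; s^1: [-18.3629]; s^0: [-80.1346]
First column: [1, -5.7, 9.26596, -17.5409, -18.3629, -80.1346]. Sign changes = 3.
No, unstable (3 RHP root(s))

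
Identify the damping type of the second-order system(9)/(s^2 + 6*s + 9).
Standard form: ωn²/(s²+2ζωn·s+ωn²) gives ωn=3, ζ=1.
Critically damped (ζ = 1)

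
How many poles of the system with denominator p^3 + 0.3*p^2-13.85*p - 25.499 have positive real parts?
p^3 + 0.3*p^2 - 13.85*p - 25.499 = (p - 4.3)(p^2 + 4.6*p + 5.93). Poles: -2.3 + 0.8j, -2.3 - 0.8j, 4.3. RHP poles (Re>0): 1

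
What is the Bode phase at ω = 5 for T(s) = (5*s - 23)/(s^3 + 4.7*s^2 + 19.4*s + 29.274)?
Substitute s = j*5: T(j5) = 0.155138 - 0.332599j.
∠T(j5) = atan2(Im, Re) = atan2(-0.332599, 0.155138) = -64.99°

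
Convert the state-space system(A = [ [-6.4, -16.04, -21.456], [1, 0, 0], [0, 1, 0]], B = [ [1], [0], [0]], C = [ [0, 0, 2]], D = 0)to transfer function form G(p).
G(p) = C(pI - A)⁻¹B + D.
Characteristic polynomial det(pI - A) = p^3 + 6.4*p^2 + 16.04*p + 21.456.
Numerator from C·adj(pI-A)·B + D·det(pI-A) = 2.
G(p) = (2)/(p^3 + 6.4*p^2 + 16.04*p + 21.456)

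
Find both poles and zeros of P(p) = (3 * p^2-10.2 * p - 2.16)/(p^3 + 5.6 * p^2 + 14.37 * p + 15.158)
Set denominator = 0: p^3 + 5.6*p^2 + 14.37*p + 15.158 = (p + 2.2)(p^2 + 3.4*p + 6.89) = 0 → Poles: -1.7 + 2j, -1.7 - 2j, -2.2
Set numerator = 0: 3*p^2 - 10.2*p - 2.16 = 3*(p + 0.2)(p - 3.6) = 0 → Zeros: -0.2, 3.6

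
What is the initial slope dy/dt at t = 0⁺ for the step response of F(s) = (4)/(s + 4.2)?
IVT: y'(0⁺) = lim_{s→∞} s²·Y(s) = lim_{s→∞} s·F(s).
deg(num) = 0, deg(den) = 1, relative degree = 1, so s·F(s) → (leading num)/(leading den) = 4/1 = 4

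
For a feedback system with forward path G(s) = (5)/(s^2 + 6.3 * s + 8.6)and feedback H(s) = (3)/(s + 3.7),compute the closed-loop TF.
Closed-loop T = G/(1+GH).
Numerator: G_num * H_den = 5*s + 18.5.
Denominator: G_den * H_den + G_num * H_num = (s^3 + 10*s^2 + 31.91*s + 31.82) + (15) = s^3 + 10*s^2 + 31.91*s + 46.82.
T(s) = (5*s + 18.5)/(s^3 + 10*s^2 + 31.91*s + 46.82)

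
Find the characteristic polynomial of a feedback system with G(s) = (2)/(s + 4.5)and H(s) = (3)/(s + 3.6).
Characteristic poly = G_den * H_den + G_num * H_num = (s^2 + 8.1*s + 16.2) + (6) = s^2 + 8.1*s + 22.2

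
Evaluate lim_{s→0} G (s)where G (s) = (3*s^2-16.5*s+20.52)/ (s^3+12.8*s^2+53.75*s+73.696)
DC gain = G(0) = num(0)/den(0) = 20.52/73.696 = 0.2784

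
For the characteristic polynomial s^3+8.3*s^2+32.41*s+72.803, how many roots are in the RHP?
s^3 + 8.3*s^2 + 32.41*s + 72.803 = (s + 4.7)(s^2 + 3.6*s + 15.49). Poles: -1.8 + 3.5j, -1.8 - 3.5j, -4.7. RHP poles (Re>0): 0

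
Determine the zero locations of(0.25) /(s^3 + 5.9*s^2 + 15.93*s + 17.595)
Numerator is a nonzero constant (0.25) → Zeros: none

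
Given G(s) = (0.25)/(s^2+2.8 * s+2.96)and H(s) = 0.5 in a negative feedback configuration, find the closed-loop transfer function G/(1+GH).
Closed-loop T = G/(1+GH).
Numerator: G_num * H_den = 0.25.
Denominator: G_den * H_den + G_num * H_num = (s^2 + 2.8*s + 2.96) + (0.125) = s^2 + 2.8*s + 3.085.
T(s) = (0.25)/(s^2 + 2.8*s + 3.085)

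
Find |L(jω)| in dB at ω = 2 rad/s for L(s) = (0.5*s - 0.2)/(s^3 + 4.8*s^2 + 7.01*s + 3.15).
Substitute s = j*2: L(j2) = 0.0314113 - 0.0505236j.
|L(j2)| = sqrt(Re² + Im²) = 0.05949.
20*log₁₀(0.05949) = -24.51 dB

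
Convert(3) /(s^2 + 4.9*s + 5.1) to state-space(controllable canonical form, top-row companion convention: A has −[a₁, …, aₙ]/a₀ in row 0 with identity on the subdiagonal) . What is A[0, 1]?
Reachable canonical form for den = s^2 + 4.9*s + 5.1: top row of A = -[a₁,a₂,...,aₙ]/a₀, ones on the subdiagonal, zeros elsewhere.
A = [[-4.9, -5.1], [1, 0]].
A[0,1] = -5.1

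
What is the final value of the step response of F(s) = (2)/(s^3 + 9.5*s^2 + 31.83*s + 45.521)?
FVT: lim_{t→∞} y(t) = lim_{s→0} s*Y(s) where Y(s) = F(s)/s.
= lim_{s→0} F(s) = F(0) = num(0)/den(0) = 2/45.521 = 0.04394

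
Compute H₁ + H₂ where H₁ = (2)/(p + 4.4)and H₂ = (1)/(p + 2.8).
Parallel: H = H₁ + H₂ = (n₁·d₂ + n₂·d₁)/(d₁·d₂).
n₁·d₂ = 2*p + 5.6. n₂·d₁ = p + 4.4. Sum = 3*p + 10. d₁·d₂ = p^2 + 7.2*p + 12.32.
H(p) = (3*p + 10)/(p^2 + 7.2*p + 12.32)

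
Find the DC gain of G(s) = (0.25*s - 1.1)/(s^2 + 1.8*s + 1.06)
DC gain = G(0) = num(0)/den(0) = -1.1/1.06 = -1.038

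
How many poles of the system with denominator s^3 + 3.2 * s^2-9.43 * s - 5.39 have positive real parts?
s^3 + 3.2*s^2 - 9.43*s - 5.39 = (s - 2.2)(s + 4.9)(s + 0.5). Poles: -0.5, -4.9, 2.2. RHP poles (Re>0): 1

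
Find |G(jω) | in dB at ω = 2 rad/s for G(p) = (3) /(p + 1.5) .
Substitute p = j*2: G(j2) = 0.72 - 0.96j.
|G(j2)| = sqrt(Re² + Im²) = 1.2.
20*log₁₀(1.2) = 1.58 dB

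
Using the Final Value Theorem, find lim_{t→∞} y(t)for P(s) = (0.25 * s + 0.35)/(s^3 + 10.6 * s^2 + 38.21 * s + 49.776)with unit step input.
FVT: lim_{t→∞} y(t) = lim_{s→0} s*Y(s) where Y(s) = P(s)/s.
= lim_{s→0} P(s) = P(0) = num(0)/den(0) = 0.35/49.776 = 0.007032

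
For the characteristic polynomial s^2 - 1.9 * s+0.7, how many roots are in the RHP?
s^2 - 1.9*s + 0.7 = (s - 0.5)(s - 1.4). Poles: 0.5, 1.4. RHP poles (Re>0): 2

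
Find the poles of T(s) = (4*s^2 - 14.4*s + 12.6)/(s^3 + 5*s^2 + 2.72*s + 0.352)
Set denominator = 0: s^3 + 5*s^2 + 2.72*s + 0.352 = (s + 4.4)(s + 0.4)(s + 0.2) = 0 → Poles: -0.2, -0.4, -4.4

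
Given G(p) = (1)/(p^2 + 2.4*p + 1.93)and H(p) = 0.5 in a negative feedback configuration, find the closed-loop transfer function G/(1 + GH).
Closed-loop T = G/(1+GH).
Numerator: G_num * H_den = 1.
Denominator: G_den * H_den + G_num * H_num = (p^2 + 2.4*p + 1.93) + (0.5) = p^2 + 2.4*p + 2.43.
T(p) = (1)/(p^2 + 2.4*p + 2.43)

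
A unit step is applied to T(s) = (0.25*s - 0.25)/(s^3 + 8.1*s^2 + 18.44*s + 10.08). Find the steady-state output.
FVT: lim_{t→∞} y(t) = lim_{s→0} s*Y(s) where Y(s) = T(s)/s.
= lim_{s→0} T(s) = T(0) = num(0)/den(0) = -0.25/10.08 = -0.0248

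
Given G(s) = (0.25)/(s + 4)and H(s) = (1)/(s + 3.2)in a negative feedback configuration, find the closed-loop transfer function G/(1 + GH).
Closed-loop T = G/(1+GH).
Numerator: G_num * H_den = 0.25*s + 0.8.
Denominator: G_den * H_den + G_num * H_num = (s^2 + 7.2*s + 12.8) + (0.25) = s^2 + 7.2*s + 13.05.
T(s) = (0.25*s + 0.8)/(s^2 + 7.2*s + 13.05)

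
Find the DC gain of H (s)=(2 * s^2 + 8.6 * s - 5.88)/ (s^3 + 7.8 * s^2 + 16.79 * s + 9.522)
DC gain = H(0) = num(0)/den(0) = -5.88/9.522 = -0.6175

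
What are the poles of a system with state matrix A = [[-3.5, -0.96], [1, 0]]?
Eigenvalues solve det(λI - A) = 0.
Characteristic polynomial: λ^2 + 3.5*λ + 0.96 = 0.
Factor: (λ + 3.2)(λ + 0.3) = 0.
Roots: -0.3, -3.2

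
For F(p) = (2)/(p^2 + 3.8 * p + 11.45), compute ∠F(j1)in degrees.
Substitute p = j*1: F(j1) = 0.169036 - 0.0614675j.
∠F(j1) = atan2(Im, Re) = atan2(-0.0614675, 0.169036) = -19.98°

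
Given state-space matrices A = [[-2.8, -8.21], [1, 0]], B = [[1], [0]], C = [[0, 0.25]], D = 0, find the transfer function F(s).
F(s) = C(sI - A)⁻¹B + D.
Characteristic polynomial det(sI - A) = s^2 + 2.8*s + 8.21.
Numerator from C·adj(sI-A)·B + D·det(sI-A) = 0.25.
F(s) = (0.25)/(s^2 + 2.8*s + 8.21)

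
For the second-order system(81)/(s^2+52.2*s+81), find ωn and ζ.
Standard form: ωn²/(s²+2ζωn·s+ωn²).
const=81=ωn² → ωn=9, s coeff=52.2=2ζωn → ζ=2.9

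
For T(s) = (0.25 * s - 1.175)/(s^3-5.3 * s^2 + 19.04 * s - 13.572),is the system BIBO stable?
Denominator: s^3 - 5.3*s^2 + 19.04*s - 13.572 = (s - 0.9)(s^2 - 4.4*s + 15.08). Poles: 0.9, 2.2 + 3.2j, 2.2 - 3.2j. All Re(p)<0: No (unstable)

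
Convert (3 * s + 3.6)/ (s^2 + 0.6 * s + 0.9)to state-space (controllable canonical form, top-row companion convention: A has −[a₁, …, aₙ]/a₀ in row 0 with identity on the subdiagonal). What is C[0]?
Reachable canonical form: C = numerator coefficients (right-aligned, zero-padded to length n).
num = 3*s + 3.6, C = [[3, 3.6]].
C[0] = 3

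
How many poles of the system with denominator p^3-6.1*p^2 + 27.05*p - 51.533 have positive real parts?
p^3 - 6.1*p^2 + 27.05*p - 51.533 = (p - 2.9)(p^2 - 3.2*p + 17.77). Poles: 1.6 + 3.9j, 1.6 - 3.9j, 2.9. RHP poles (Re>0): 3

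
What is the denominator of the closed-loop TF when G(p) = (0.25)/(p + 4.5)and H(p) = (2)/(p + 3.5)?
Characteristic poly = G_den * H_den + G_num * H_num = (p^2 + 8*p + 15.75) + (0.5) = p^2 + 8*p + 16.25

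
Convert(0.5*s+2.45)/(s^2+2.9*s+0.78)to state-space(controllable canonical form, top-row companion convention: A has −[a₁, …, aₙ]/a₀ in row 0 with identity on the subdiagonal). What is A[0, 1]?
Reachable canonical form for den = s^2 + 2.9*s + 0.78: top row of A = -[a₁,a₂,...,aₙ]/a₀, ones on the subdiagonal, zeros elsewhere.
A = [[-2.9, -0.78], [1, 0]].
A[0,1] = -0.78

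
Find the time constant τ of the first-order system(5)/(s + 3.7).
First-order system: τ = -1/pole. Pole = -3.7. τ = -1/(-3.7) = 0.2703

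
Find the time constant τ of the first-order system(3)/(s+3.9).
First-order system: τ = -1/pole. Pole = -3.9. τ = -1/(-3.9) = 0.2564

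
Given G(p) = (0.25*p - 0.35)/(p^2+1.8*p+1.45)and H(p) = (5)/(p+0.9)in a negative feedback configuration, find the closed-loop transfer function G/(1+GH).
Closed-loop T = G/(1+GH).
Numerator: G_num * H_den = 0.25*p^2 - 0.125*p - 0.315.
Denominator: G_den * H_den + G_num * H_num = (p^3 + 2.7*p^2 + 3.07*p + 1.305) + (1.25*p - 1.75) = p^3 + 2.7*p^2 + 4.32*p - 0.445.
T(p) = (0.25*p^2 - 0.125*p - 0.315)/(p^3 + 2.7*p^2 + 4.32*p - 0.445)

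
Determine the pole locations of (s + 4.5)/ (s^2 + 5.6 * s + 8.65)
Set denominator = 0: s^2 + 5.6*s + 8.65 = 0 → Poles: -2.8 + 0.9j, -2.8 - 0.9j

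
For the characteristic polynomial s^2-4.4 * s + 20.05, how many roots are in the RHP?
Poles: 2.2 + 3.9j, 2.2 - 3.9j. RHP poles (Re>0): 2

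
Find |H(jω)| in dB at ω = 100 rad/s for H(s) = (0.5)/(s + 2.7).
Substitute s = j*100: H(j100) = 0.000134902 - 0.00499636j.
|H(j100)| = sqrt(Re² + Im²) = 0.004998.
20*log₁₀(0.004998) = -46.02 dB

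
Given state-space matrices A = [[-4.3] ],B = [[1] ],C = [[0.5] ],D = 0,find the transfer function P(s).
P(s) = C(sI - A)⁻¹B + D.
Characteristic polynomial det(sI - A) = s + 4.3.
Numerator from C·adj(sI-A)·B + D·det(sI-A) = 0.5.
P(s) = (0.5)/(s + 4.3)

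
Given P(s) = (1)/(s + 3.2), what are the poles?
Set denominator = 0: s + 3.2 = 0 → Poles: -3.2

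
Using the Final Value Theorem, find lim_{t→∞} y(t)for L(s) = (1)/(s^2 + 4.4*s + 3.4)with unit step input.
FVT: lim_{t→∞} y(t) = lim_{s→0} s*Y(s) where Y(s) = L(s)/s.
= lim_{s→0} L(s) = L(0) = num(0)/den(0) = 1/3.4 = 0.2941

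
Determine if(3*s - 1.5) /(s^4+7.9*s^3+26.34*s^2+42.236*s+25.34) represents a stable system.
Denominator: s^4 + 7.9*s^3 + 26.34*s^2 + 42.236*s + 25.34 = (s + 1.4)(s + 2.5)(s^2 + 4*s + 7.24). Poles: -1.4, -2 + 1.8j, -2 - 1.8j, -2.5. All Re(p)<0: Yes (stable)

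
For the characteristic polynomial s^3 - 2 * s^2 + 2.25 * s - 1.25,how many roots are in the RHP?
s^3 - 2*s^2 + 2.25*s - 1.25 = (s - 1)(s^2 - s + 1.25). Poles: 0.5 + 1j, 0.5 - 1j, 1. RHP poles (Re>0): 3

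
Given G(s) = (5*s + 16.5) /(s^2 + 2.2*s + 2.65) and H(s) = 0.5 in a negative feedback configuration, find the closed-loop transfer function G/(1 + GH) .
Closed-loop T = G/(1+GH).
Numerator: G_num * H_den = 5*s + 16.5.
Denominator: G_den * H_den + G_num * H_num = (s^2 + 2.2*s + 2.65) + (2.5*s + 8.25) = s^2 + 4.7*s + 10.9.
T(s) = (5*s + 16.5)/(s^2 + 4.7*s + 10.9)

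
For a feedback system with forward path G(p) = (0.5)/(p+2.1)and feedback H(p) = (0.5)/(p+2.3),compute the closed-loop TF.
Closed-loop T = G/(1+GH).
Numerator: G_num * H_den = 0.5*p + 1.15.
Denominator: G_den * H_den + G_num * H_num = (p^2 + 4.4*p + 4.83) + (0.25) = p^2 + 4.4*p + 5.08.
T(p) = (0.5*p + 1.15)/(p^2 + 4.4*p + 5.08)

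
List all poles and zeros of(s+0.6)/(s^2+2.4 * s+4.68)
Set denominator = 0: s^2 + 2.4*s + 4.68 = 0 → Poles: -1.2 + 1.8j, -1.2 - 1.8j
Set numerator = 0: s + 0.6 = 0 → Zeros: -0.6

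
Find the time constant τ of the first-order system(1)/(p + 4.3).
First-order system: τ = -1/pole. Pole = -4.3. τ = -1/(-4.3) = 0.2326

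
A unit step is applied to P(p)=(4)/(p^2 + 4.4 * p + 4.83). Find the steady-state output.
FVT: lim_{t→∞} y(t) = lim_{p→0} p*Y(p) where Y(p) = P(p)/p.
= lim_{p→0} P(p) = P(0) = num(0)/den(0) = 4/4.83 = 0.8282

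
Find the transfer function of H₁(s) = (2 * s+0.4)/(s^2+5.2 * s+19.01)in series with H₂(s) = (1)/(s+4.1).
Series: H = H₁ · H₂ = (n₁·n₂)/(d₁·d₂).
Num: n₁·n₂ = 2*s + 0.4. Den: d₁·d₂ = s^3 + 9.3*s^2 + 40.33*s + 77.941.
H(s) = (2*s + 0.4)/(s^3 + 9.3*s^2 + 40.33*s + 77.941)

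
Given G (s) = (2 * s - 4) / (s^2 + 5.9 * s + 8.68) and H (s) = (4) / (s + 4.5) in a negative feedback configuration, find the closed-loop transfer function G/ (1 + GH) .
Closed-loop T = G/(1+GH).
Numerator: G_num * H_den = 2*s^2 + 5*s - 18.
Denominator: G_den * H_den + G_num * H_num = (s^3 + 10.4*s^2 + 35.23*s + 39.06) + (8*s - 16) = s^3 + 10.4*s^2 + 43.23*s + 23.06.
T(s) = (2*s^2 + 5*s - 18)/(s^3 + 10.4*s^2 + 43.23*s + 23.06)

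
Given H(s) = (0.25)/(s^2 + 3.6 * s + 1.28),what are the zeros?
Numerator is a nonzero constant (0.25) → Zeros: none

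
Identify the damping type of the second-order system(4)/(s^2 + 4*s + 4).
Standard form: ωn²/(s²+2ζωn·s+ωn²) gives ωn=2, ζ=1.
Critically damped (ζ = 1)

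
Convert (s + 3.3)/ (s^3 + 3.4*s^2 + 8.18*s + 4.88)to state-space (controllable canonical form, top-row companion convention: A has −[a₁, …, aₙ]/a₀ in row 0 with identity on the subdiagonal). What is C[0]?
Reachable canonical form: C = numerator coefficients (right-aligned, zero-padded to length n).
num = s + 3.3, C = [[0, 1, 3.3]].
C[0] = 0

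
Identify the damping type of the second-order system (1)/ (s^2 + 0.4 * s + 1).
Standard form: ωn²/(s²+2ζωn·s+ωn²) gives ωn=1, ζ=0.2.
Underdamped (ζ = 0.2 < 1)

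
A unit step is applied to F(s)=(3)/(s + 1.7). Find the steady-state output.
FVT: lim_{t→∞} y(t) = lim_{s→0} s*Y(s) where Y(s) = F(s)/s.
= lim_{s→0} F(s) = F(0) = num(0)/den(0) = 3/1.7 = 1.765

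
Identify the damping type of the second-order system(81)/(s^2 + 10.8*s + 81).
Standard form: ωn²/(s²+2ζωn·s+ωn²) gives ωn=9, ζ=0.6.
Underdamped (ζ = 0.6 < 1)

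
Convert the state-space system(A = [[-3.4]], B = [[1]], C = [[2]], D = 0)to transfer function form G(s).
G(s) = C(sI - A)⁻¹B + D.
Characteristic polynomial det(sI - A) = s + 3.4.
Numerator from C·adj(sI-A)·B + D·det(sI-A) = 2.
G(s) = (2)/(s + 3.4)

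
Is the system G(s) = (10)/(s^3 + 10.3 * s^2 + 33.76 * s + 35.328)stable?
Denominator: s^3 + 10.3*s^2 + 33.76*s + 35.328 = (s + 4.8)(s + 3.2)(s + 2.3). Poles: -2.3, -3.2, -4.8. All Re(p)<0: Yes (stable)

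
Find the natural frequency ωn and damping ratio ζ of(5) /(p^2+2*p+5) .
Underdamped: complex pole -1 + 2j. ωn = |pole| = 2.236, ζ = -Re(pole)/ωn = 0.4472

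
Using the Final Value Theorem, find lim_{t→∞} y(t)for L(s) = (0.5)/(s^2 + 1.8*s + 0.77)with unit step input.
FVT: lim_{t→∞} y(t) = lim_{s→0} s*Y(s) where Y(s) = L(s)/s.
= lim_{s→0} L(s) = L(0) = num(0)/den(0) = 0.5/0.77 = 0.6494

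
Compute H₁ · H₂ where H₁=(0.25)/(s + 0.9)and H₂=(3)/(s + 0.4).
Series: H = H₁ · H₂ = (n₁·n₂)/(d₁·d₂).
Num: n₁·n₂ = 0.75. Den: d₁·d₂ = s^2 + 1.3*s + 0.36.
H(s) = (0.75)/(s^2 + 1.3*s + 0.36)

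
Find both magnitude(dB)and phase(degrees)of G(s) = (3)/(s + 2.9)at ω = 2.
Substitute s = j*2: G(j2) = 0.701048 - 0.483481j.
|G| = 20*log₁₀(sqrt(Re²+Im²)) = -1.40 dB.
∠G = atan2(Im, Re) = -34.59°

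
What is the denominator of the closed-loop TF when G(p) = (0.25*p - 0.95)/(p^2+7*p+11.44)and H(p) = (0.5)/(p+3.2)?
Characteristic poly = G_den * H_den + G_num * H_num = (p^3 + 10.2*p^2 + 33.84*p + 36.608) + (0.125*p - 0.475) = p^3 + 10.2*p^2 + 33.965*p + 36.133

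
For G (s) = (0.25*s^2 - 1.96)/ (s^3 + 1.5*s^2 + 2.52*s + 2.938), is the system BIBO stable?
Denominator: s^3 + 1.5*s^2 + 2.52*s + 2.938 = (s + 1.3)(s^2 + 0.2*s + 2.26). Poles: -0.1 + 1.5j, -0.1 - 1.5j, -1.3. All Re(p)<0: Yes (stable)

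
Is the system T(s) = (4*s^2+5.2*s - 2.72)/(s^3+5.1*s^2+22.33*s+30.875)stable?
Denominator: s^3 + 5.1*s^2 + 22.33*s + 30.875 = (s + 1.9)(s^2 + 3.2*s + 16.25). Poles: -1.6 + 3.7j, -1.6 - 3.7j, -1.9. All Re(p)<0: Yes (stable)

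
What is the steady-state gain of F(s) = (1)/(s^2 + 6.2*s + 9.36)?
DC gain = F(0) = num(0)/den(0) = 1/9.36 = 0.1068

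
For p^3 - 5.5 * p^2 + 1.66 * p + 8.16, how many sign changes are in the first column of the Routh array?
Routh array:
p^3: [1, 1.66]; p^2: [-5.5, 8.16]; p^1: [3.14364]; p^0: [8.16]
First column: [1, -5.5, 3.14364, 8.16]. Sign changes = 2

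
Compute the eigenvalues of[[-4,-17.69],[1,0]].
Eigenvalues solve det(λI - A) = 0.
Characteristic polynomial: λ^2 + 4*λ + 17.69 = 0.
Roots: -2 + 3.7j, -2 - 3.7j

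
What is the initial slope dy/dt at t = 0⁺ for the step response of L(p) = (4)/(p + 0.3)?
IVT: y'(0⁺) = lim_{p→∞} p²·Y(p) = lim_{p→∞} p·L(p).
deg(num) = 0, deg(den) = 1, relative degree = 1, so p·L(p) → (leading num)/(leading den) = 4/1 = 4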